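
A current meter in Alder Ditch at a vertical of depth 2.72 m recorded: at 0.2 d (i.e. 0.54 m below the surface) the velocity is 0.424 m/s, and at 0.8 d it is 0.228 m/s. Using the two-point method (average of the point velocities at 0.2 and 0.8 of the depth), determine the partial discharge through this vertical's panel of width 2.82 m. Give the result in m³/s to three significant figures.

2.50 m³/s

v̄ = (0.424 + 0.228) / 2 = 0.3260 m/s
q = v̄ × d × w = 0.3260 × 2.72 × 2.82 = 2.501 m³/s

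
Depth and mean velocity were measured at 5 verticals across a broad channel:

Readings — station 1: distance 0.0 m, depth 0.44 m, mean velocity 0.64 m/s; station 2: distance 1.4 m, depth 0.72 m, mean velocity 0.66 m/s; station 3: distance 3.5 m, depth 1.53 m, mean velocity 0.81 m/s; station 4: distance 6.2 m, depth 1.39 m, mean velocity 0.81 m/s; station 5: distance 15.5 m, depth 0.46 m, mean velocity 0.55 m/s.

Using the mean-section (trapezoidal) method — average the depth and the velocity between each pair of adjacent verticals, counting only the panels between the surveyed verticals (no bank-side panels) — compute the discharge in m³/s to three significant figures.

11.3 m³/s

Panel 1-2: Δb = 1.4 m, d̄ = (0.44+0.72)/2 = 0.58, v̄ = (0.64+0.66)/2 = 0.65 → q = 1.4×0.58×0.65 = 0.5278 m³/s
Panel 2-3: Δb = 2.1 m, d̄ = (0.72+1.53)/2 = 1.125, v̄ = (0.66+0.81)/2 = 0.735 → q = 2.1×1.125×0.735 = 1.736 m³/s
Panel 3-4: Δb = 2.7 m, d̄ = (1.53+1.39)/2 = 1.46, v̄ = (0.81+0.81)/2 = 0.81 → q = 2.7×1.46×0.81 = 3.193 m³/s
Panel 4-5: Δb = 9.3 m, d̄ = (1.39+0.46)/2 = 0.925, v̄ = (0.81+0.55)/2 = 0.68 → q = 9.3×0.925×0.68 = 5.850 m³/s
Q = Σ q = 11.31 m³/s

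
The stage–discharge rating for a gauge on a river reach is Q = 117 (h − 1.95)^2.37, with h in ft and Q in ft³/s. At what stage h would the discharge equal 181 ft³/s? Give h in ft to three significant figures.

3.15 ft

h − h₀ = (Q/C)^(1/b) = (181/117)^(1/2.37) = 1.202 ft
h = 1.95 + 1.202 = 3.152 ft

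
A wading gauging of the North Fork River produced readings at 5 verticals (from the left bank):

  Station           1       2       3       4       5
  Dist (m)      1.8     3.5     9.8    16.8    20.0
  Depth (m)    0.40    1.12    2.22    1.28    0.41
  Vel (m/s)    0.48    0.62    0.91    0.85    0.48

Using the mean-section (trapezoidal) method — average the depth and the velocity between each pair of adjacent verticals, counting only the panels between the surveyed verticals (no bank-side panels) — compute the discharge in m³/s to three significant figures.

21.3 m³/s

Panel 1-2: Δb = 1.7 m, d̄ = (0.40+1.12)/2 = 0.76, v̄ = (0.48+0.62)/2 = 0.55 → q = 1.7×0.76×0.55 = 0.7106 m³/s
Panel 2-3: Δb = 6.3 m, d̄ = (1.12+2.22)/2 = 1.67, v̄ = (0.62+0.91)/2 = 0.765 → q = 6.3×1.67×0.765 = 8.049 m³/s
Panel 3-4: Δb = 7 m, d̄ = (2.22+1.28)/2 = 1.75, v̄ = (0.91+0.85)/2 = 0.88 → q = 7×1.75×0.88 = 10.78 m³/s
Panel 4-5: Δb = 3.2 m, d̄ = (1.28+0.41)/2 = 0.845, v̄ = (0.85+0.48)/2 = 0.665 → q = 3.2×0.845×0.665 = 1.798 m³/s
Q = Σ q = 21.34 m³/s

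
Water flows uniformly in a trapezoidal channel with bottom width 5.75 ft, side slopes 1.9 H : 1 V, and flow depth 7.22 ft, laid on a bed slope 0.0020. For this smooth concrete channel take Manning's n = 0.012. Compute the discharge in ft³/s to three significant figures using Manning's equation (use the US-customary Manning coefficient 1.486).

1900 ft³/s

A = (b + z·y)·y = (5.75 + 1.9×7.22)×7.22 = 140.6 ft²
P = b + 2y√(1+z²) = 5.75 + 2×7.22×√(1+1.9²) = 36.75 ft
R = A/P = 140.6/36.75 = 3.824 ft
Q = (1.486/n)·A·R^(2/3)·S^(1/2) = (1.486/0.012) × 140.6 × 3.824^(2/3) × 0.0020^(1/2) = 1904 ft³/s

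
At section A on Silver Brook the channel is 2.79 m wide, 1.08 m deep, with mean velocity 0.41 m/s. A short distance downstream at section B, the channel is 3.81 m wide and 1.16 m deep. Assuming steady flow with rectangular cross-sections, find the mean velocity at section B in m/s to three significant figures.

Q = A₁V₁ = (2.79×1.08) × 0.41 = 1.235 m³/s
A₂ = 3.81 × 1.16 = 4.420 m²
V₂ = Q/A₂ = 1.235/4.420 = 0.2795 m/s

0.280 m/s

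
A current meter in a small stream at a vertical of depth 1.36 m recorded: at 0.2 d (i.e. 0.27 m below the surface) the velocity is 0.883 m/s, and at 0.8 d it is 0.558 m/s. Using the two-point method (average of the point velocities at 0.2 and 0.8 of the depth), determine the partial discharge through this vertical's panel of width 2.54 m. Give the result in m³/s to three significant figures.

v̄ = (0.883 + 0.558) / 2 = 0.7205 m/s
q = v̄ × d × w = 0.7205 × 1.36 × 2.54 = 2.489 m³/s

2.49 m³/s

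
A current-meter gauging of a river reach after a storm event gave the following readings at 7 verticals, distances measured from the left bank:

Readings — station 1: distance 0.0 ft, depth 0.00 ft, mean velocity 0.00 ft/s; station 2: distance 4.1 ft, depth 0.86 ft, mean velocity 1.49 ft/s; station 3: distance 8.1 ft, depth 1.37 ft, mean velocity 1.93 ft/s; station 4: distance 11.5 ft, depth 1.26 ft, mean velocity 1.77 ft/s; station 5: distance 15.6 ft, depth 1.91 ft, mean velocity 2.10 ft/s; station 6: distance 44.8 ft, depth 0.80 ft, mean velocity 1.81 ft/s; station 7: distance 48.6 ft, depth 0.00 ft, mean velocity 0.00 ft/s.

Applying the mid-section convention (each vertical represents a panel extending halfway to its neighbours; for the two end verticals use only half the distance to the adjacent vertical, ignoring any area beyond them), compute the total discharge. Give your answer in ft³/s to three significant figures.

w_2 = (8.1 − 0.0)/2 = 4.05 ft; q_2 = 1.49 × 0.86 × 4.05 = 5.190 ft³/s
w_3 = (11.5 − 4.1)/2 = 3.7 ft; q_3 = 1.93 × 1.37 × 3.7 = 9.783 ft³/s
w_4 = (15.6 − 8.1)/2 = 3.75 ft; q_4 = 1.77 × 1.26 × 3.75 = 8.363 ft³/s
w_5 = (44.8 − 11.5)/2 = 16.65 ft; q_5 = 2.10 × 1.91 × 16.65 = 66.78 ft³/s
w_6 = (48.6 − 15.6)/2 = 16.5 ft; q_6 = 1.81 × 0.80 × 16.5 = 23.89 ft³/s
Stations 1, 7 contribute zero (depth or velocity is 0).
Q = Σ qᵢ = 114.0 ft³/s

114 ft³/s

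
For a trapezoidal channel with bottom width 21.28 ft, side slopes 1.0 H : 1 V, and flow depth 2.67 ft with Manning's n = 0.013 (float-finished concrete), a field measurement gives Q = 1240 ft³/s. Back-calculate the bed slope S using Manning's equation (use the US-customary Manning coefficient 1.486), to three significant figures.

A = (b + z·y)·y = (21.28 + 1.0×2.67)×2.67 = 63.95 ft²
P = b + 2y√(1+z²) = 21.28 + 2×2.67×√(1+1.0²) = 28.83 ft
R = A/P = 63.95/28.83 = 2.218 ft
S = (Q·n / (1.486·A·R^(2/3)))² = (1240×0.013 / (1.486×63.95×1.701))² = 0.009949

0.00995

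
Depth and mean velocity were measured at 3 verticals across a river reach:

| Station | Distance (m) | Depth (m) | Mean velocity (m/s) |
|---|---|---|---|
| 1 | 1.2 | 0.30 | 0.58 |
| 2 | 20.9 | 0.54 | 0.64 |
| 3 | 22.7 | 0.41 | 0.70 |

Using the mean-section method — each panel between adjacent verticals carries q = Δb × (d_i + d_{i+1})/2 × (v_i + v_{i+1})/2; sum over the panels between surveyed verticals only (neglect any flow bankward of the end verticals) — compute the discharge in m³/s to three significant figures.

Panel 1-2: Δb = 19.7 m, d̄ = (0.30+0.54)/2 = 0.42, v̄ = (0.58+0.64)/2 = 0.61 → q = 19.7×0.42×0.61 = 5.047 m³/s
Panel 2-3: Δb = 1.8 m, d̄ = (0.54+0.41)/2 = 0.475, v̄ = (0.64+0.70)/2 = 0.67 → q = 1.8×0.475×0.67 = 0.5729 m³/s
Q = Σ q = 5.620 m³/s

5.62 m³/s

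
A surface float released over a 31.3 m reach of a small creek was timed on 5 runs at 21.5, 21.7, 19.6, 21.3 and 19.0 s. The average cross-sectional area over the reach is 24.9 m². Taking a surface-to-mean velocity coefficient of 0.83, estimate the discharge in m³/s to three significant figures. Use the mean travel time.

31.4 m³/s

t̄ = (21.5 + 21.7 + 19.6 + 21.3 + 19.0) / 5 = 20.62 s
v_surface = L / t̄ = 31.3 / 20.62 = 1.518 m/s
v_mean = 0.83 × 1.518 = 1.260 m/s
Q = A × v_mean = 24.9 × 1.260 = 31.37 m³/s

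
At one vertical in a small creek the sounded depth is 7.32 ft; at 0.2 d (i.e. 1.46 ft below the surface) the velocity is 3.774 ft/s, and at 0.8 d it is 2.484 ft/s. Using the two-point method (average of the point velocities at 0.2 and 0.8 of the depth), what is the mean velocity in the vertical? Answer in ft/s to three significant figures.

3.13 ft/s

v̄ = (3.774 + 2.484) / 2 = 3.129 ft/s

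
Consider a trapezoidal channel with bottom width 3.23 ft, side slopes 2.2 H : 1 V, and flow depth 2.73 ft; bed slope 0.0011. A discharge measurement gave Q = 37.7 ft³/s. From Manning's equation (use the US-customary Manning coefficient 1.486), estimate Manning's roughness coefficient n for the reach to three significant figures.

0.0439

A = (b + z·y)·y = (3.23 + 2.2×2.73)×2.73 = 25.21 ft²
P = b + 2y√(1+z²) = 3.23 + 2×2.73×√(1+2.2²) = 16.42 ft
R = A/P = 25.21/16.42 = 1.535 ft
n = (1.486/Q)·A·R^(2/3)·S^(1/2) = (1.486/37.7) × 25.21 × 1.331 × 0.03317 = 0.04387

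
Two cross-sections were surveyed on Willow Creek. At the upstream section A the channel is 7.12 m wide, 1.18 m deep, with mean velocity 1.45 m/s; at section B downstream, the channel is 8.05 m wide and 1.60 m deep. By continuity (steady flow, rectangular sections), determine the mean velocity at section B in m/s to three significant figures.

0.946 m/s

Q = A₁V₁ = (7.12×1.18) × 1.45 = 12.18 m³/s
A₂ = 8.05 × 1.60 = 12.88 m²
V₂ = Q/A₂ = 12.18/12.88 = 0.9458 m/s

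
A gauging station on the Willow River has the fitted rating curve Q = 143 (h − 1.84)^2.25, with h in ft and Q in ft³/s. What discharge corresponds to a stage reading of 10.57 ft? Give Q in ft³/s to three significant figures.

18700 ft³/s

Q = 143 × (10.57 − 1.84)^2.25 = 143 × 8.73^2.25 = 18730 ft³/s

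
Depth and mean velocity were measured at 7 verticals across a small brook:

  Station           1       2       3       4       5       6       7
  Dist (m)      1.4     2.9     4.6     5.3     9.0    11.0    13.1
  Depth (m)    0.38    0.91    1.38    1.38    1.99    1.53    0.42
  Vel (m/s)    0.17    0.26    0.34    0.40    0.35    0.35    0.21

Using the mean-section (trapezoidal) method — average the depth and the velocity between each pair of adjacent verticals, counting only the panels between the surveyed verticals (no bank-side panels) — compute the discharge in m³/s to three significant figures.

5.29 m³/s

Panel 1-2: Δb = 1.5 m, d̄ = (0.38+0.91)/2 = 0.645, v̄ = (0.17+0.26)/2 = 0.215 → q = 1.5×0.645×0.215 = 0.2080 m³/s
Panel 2-3: Δb = 1.7 m, d̄ = (0.91+1.38)/2 = 1.145, v̄ = (0.26+0.34)/2 = 0.3 → q = 1.7×1.145×0.3 = 0.5840 m³/s
Panel 3-4: Δb = 0.7 m, d̄ = (1.38+1.38)/2 = 1.38, v̄ = (0.34+0.40)/2 = 0.37 → q = 0.7×1.38×0.37 = 0.3574 m³/s
Panel 4-5: Δb = 3.7 m, d̄ = (1.38+1.99)/2 = 1.685, v̄ = (0.40+0.35)/2 = 0.375 → q = 3.7×1.685×0.375 = 2.338 m³/s
Panel 5-6: Δb = 2 m, d̄ = (1.99+1.53)/2 = 1.76, v̄ = (0.35+0.35)/2 = 0.35 → q = 2×1.76×0.35 = 1.232 m³/s
Panel 6-7: Δb = 2.1 m, d̄ = (1.53+0.42)/2 = 0.975, v̄ = (0.35+0.21)/2 = 0.28 → q = 2.1×0.975×0.28 = 0.5733 m³/s
Q = Σ q = 5.293 m³/s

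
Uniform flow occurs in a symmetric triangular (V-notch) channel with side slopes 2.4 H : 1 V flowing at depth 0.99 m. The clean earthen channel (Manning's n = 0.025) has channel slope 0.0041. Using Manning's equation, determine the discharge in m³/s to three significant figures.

3.57 m³/s

A = z·y² = 2.4×0.99² = 2.352 m²
P = 2y√(1+z²) = 2×0.99×√(1+2.4²) = 5.148 m
R = A/P = 2.352/5.148 = 0.4569 m
Q = (1/n)·A·R^(2/3)·S^(1/2) = (1/0.025) × 2.352 × 0.4569^(2/3) × 0.0041^(1/2) = 3.574 m³/s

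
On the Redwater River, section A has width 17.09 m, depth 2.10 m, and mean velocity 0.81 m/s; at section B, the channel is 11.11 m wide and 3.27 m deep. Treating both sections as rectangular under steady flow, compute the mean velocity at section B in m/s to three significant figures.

0.800 m/s

Q = A₁V₁ = (17.09×2.10) × 0.81 = 29.07 m³/s
A₂ = 11.11 × 3.27 = 36.33 m²
V₂ = Q/A₂ = 29.07/36.33 = 0.8002 m/s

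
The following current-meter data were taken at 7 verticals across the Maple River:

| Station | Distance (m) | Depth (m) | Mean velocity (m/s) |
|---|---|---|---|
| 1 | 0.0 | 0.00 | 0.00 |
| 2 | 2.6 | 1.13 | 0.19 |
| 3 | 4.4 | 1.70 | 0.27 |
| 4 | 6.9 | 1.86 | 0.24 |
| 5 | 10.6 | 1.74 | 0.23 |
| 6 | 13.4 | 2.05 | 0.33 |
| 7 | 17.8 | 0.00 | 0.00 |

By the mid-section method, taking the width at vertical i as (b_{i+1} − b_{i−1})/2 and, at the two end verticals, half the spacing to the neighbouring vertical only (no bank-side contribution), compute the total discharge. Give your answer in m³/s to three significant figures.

6.58 m³/s

w_2 = (4.4 − 0.0)/2 = 2.2 m; q_2 = 0.19 × 1.13 × 2.2 = 0.4723 m³/s
w_3 = (6.9 − 2.6)/2 = 2.15 m; q_3 = 0.27 × 1.70 × 2.15 = 0.9869 m³/s
w_4 = (10.6 − 4.4)/2 = 3.1 m; q_4 = 0.24 × 1.86 × 3.1 = 1.384 m³/s
w_5 = (13.4 − 6.9)/2 = 3.25 m; q_5 = 0.23 × 1.74 × 3.25 = 1.301 m³/s
w_6 = (17.8 − 10.6)/2 = 3.6 m; q_6 = 0.33 × 2.05 × 3.6 = 2.435 m³/s
Stations 1, 7 contribute zero (depth or velocity is 0).
Q = Σ qᵢ = 6.579 m³/s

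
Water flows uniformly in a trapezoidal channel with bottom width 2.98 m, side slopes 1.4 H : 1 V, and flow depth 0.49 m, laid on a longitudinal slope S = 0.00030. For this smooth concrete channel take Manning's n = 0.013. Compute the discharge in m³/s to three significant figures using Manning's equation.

1.27 m³/s

A = (b + z·y)·y = (2.98 + 1.4×0.49)×0.49 = 1.796 m²
P = b + 2y√(1+z²) = 2.98 + 2×0.49×√(1+1.4²) = 4.666 m
R = A/P = 1.796/4.666 = 0.3850 m
Q = (1/n)·A·R^(2/3)·S^(1/2) = (1/0.013) × 1.796 × 0.3850^(2/3) × 0.00030^(1/2) = 1.267 m³/s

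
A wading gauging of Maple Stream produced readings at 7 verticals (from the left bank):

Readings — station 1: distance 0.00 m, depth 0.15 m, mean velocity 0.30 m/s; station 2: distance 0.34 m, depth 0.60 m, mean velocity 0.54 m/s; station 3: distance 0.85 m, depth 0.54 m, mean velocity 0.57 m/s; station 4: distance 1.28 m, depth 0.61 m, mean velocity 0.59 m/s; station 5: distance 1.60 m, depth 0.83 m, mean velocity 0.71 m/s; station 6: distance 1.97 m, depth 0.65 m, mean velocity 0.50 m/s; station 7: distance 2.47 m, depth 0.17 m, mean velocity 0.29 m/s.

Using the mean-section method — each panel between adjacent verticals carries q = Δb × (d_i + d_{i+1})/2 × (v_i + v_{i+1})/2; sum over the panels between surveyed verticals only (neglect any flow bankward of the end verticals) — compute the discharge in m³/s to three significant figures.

0.755 m³/s

Panel 1-2: Δb = 0.34 m, d̄ = (0.15+0.60)/2 = 0.375, v̄ = (0.30+0.54)/2 = 0.42 → q = 0.34×0.375×0.42 = 0.05355 m³/s
Panel 2-3: Δb = 0.51 m, d̄ = (0.60+0.54)/2 = 0.57, v̄ = (0.54+0.57)/2 = 0.555 → q = 0.51×0.57×0.555 = 0.1613 m³/s
Panel 3-4: Δb = 0.43 m, d̄ = (0.54+0.61)/2 = 0.575, v̄ = (0.57+0.59)/2 = 0.58 → q = 0.43×0.575×0.58 = 0.1434 m³/s
Panel 4-5: Δb = 0.32 m, d̄ = (0.61+0.83)/2 = 0.72, v̄ = (0.59+0.71)/2 = 0.65 → q = 0.32×0.72×0.65 = 0.1498 m³/s
Panel 5-6: Δb = 0.37 m, d̄ = (0.83+0.65)/2 = 0.74, v̄ = (0.71+0.50)/2 = 0.605 → q = 0.37×0.74×0.605 = 0.1656 m³/s
Panel 6-7: Δb = 0.5 m, d̄ = (0.65+0.17)/2 = 0.41, v̄ = (0.50+0.29)/2 = 0.395 → q = 0.5×0.41×0.395 = 0.08098 m³/s
Q = Σ q = 0.7547 m³/s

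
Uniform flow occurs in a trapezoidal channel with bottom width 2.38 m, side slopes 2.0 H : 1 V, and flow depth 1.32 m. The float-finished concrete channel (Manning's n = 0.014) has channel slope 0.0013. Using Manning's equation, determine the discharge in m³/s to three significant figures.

A = (b + z·y)·y = (2.38 + 2.0×1.32)×1.32 = 6.626 m²
P = b + 2y√(1+z²) = 2.38 + 2×1.32×√(1+2.0²) = 8.283 m
R = A/P = 6.626/8.283 = 0.8000 m
Q = (1/n)·A·R^(2/3)·S^(1/2) = (1/0.014) × 6.626 × 0.8000^(2/3) × 0.0013^(1/2) = 14.71 m³/s

14.7 m³/s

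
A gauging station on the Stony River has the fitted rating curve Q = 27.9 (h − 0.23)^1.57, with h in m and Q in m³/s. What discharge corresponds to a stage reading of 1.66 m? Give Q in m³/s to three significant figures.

48.9 m³/s

Q = 27.9 × (1.66 − 0.23)^1.57 = 27.9 × 1.43^1.57 = 48.92 m³/s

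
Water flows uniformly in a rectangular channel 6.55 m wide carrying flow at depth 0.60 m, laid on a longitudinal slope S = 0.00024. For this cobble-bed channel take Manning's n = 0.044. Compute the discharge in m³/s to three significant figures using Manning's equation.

A = b·y = 6.55 × 0.60 = 3.930 m²
P = b + 2y = 6.55 + 2×0.60 = 7.750 m
R = A/P = 3.930/7.750 = 0.5071 m
Q = (1/n)·A·R^(2/3)·S^(1/2) = (1/0.044) × 3.930 × 0.5071^(2/3) × 0.00024^(1/2) = 0.8799 m³/s

0.880 m³/s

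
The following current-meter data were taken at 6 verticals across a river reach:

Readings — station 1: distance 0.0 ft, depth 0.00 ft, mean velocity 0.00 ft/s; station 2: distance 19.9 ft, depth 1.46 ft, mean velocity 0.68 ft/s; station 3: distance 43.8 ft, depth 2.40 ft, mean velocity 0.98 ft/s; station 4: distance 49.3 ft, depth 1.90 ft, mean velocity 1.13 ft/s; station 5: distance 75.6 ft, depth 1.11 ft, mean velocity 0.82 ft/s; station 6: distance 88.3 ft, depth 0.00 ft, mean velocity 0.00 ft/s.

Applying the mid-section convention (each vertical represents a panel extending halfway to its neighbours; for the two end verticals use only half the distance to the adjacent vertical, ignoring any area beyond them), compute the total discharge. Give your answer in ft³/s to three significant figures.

w_2 = (43.8 − 0.0)/2 = 21.9 ft; q_2 = 0.68 × 1.46 × 21.9 = 21.74 ft³/s
w_3 = (49.3 − 19.9)/2 = 14.7 ft; q_3 = 0.98 × 2.40 × 14.7 = 34.57 ft³/s
w_4 = (75.6 − 43.8)/2 = 15.9 ft; q_4 = 1.13 × 1.90 × 15.9 = 34.14 ft³/s
w_5 = (88.3 − 49.3)/2 = 19.5 ft; q_5 = 0.82 × 1.11 × 19.5 = 17.75 ft³/s
Stations 1, 6 contribute zero (depth or velocity is 0).
Q = Σ qᵢ = 108.2 ft³/s

108 ft³/s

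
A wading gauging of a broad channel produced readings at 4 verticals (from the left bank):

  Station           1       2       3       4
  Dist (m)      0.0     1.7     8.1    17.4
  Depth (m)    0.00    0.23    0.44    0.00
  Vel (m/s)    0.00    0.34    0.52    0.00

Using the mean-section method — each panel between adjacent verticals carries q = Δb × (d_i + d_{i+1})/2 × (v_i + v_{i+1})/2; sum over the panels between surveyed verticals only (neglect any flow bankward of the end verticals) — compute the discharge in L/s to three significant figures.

1490 L/s

Panel 1-2: Δb = 1.7 m, d̄ = (0.00+0.23)/2 = 0.115, v̄ = (0.00+0.34)/2 = 0.17 → q = 1.7×0.115×0.17 = 0.03324 m³/s
Panel 2-3: Δb = 6.4 m, d̄ = (0.23+0.44)/2 = 0.335, v̄ = (0.34+0.52)/2 = 0.43 → q = 6.4×0.335×0.43 = 0.9219 m³/s
Panel 3-4: Δb = 9.3 m, d̄ = (0.44+0.00)/2 = 0.22, v̄ = (0.52+0.00)/2 = 0.26 → q = 9.3×0.22×0.26 = 0.5320 m³/s
Q = Σ q = 1.487 m³/s
= 1.487 × 1000 = 1487 L/s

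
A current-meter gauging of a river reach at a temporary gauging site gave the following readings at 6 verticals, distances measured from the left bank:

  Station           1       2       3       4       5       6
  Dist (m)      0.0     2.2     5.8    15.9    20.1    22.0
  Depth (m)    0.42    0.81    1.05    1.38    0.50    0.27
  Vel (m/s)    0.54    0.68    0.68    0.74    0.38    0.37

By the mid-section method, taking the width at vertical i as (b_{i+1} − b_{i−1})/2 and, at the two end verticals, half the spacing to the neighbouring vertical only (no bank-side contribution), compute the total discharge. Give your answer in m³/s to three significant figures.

14.7 m³/s

w_1 = (2.2 − 0.0)/2 = 1.1 m; q_1 = 0.54 × 0.42 × 1.1 = 0.2495 m³/s
w_2 = (5.8 − 0.0)/2 = 2.9 m; q_2 = 0.68 × 0.81 × 2.9 = 1.597 m³/s
w_3 = (15.9 − 2.2)/2 = 6.85 m; q_3 = 0.68 × 1.05 × 6.85 = 4.891 m³/s
w_4 = (20.1 − 5.8)/2 = 7.15 m; q_4 = 0.74 × 1.38 × 7.15 = 7.302 m³/s
w_5 = (22.0 − 15.9)/2 = 3.05 m; q_5 = 0.38 × 0.50 × 3.05 = 0.5795 m³/s
w_6 = (22.0 − 20.1)/2 = 0.95 m; q_6 = 0.37 × 0.27 × 0.95 = 0.09491 m³/s
Q = Σ qᵢ = 14.71 m³/s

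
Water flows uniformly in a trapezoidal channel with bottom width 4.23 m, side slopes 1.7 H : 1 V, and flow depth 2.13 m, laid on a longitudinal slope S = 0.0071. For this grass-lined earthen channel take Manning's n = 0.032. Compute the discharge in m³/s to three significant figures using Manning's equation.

A = (b + z·y)·y = (4.23 + 1.7×2.13)×2.13 = 16.72 m²
P = b + 2y√(1+z²) = 4.23 + 2×2.13×√(1+1.7²) = 12.63 m
R = A/P = 16.72/12.63 = 1.324 m
Q = (1/n)·A·R^(2/3)·S^(1/2) = (1/0.032) × 16.72 × 1.324^(2/3) × 0.0071^(1/2) = 53.09 m³/s

53.1 m³/s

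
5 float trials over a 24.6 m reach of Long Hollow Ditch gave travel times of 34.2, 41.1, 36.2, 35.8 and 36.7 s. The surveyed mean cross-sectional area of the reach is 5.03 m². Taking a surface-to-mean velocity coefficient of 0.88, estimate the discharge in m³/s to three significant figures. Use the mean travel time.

t̄ = (34.2 + 41.1 + 36.2 + 35.8 + 36.7) / 5 = 36.8 s
v_surface = L / t̄ = 24.6 / 36.8 = 0.6685 m/s
v_mean = 0.88 × 0.6685 = 0.5883 m/s
Q = A × v_mean = 5.03 × 0.5883 = 2.959 m³/s

2.96 m³/s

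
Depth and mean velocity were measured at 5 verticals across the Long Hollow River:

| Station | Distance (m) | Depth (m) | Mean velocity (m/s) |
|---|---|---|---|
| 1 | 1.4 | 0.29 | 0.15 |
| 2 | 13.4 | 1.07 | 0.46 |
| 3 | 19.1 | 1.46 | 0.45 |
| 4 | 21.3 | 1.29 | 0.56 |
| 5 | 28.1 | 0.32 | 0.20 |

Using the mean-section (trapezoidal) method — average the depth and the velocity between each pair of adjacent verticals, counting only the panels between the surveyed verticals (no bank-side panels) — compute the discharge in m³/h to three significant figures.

Panel 1-2: Δb = 12 m, d̄ = (0.29+1.07)/2 = 0.68, v̄ = (0.15+0.46)/2 = 0.305 → q = 12×0.68×0.305 = 2.489 m³/s
Panel 2-3: Δb = 5.7 m, d̄ = (1.07+1.46)/2 = 1.265, v̄ = (0.46+0.45)/2 = 0.455 → q = 5.7×1.265×0.455 = 3.281 m³/s
Panel 3-4: Δb = 2.2 m, d̄ = (1.46+1.29)/2 = 1.375, v̄ = (0.45+0.56)/2 = 0.505 → q = 2.2×1.375×0.505 = 1.528 m³/s
Panel 4-5: Δb = 6.8 m, d̄ = (1.29+0.32)/2 = 0.805, v̄ = (0.56+0.20)/2 = 0.38 → q = 6.8×0.805×0.38 = 2.080 m³/s
Q = Σ q = 9.377 m³/s
= 9.377 × 3600 = 33760 m³/h

33800 m³/h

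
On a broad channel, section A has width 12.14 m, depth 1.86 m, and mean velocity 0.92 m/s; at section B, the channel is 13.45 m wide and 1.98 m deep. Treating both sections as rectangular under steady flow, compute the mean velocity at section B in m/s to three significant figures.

0.780 m/s

Q = A₁V₁ = (12.14×1.86) × 0.92 = 20.77 m³/s
A₂ = 13.45 × 1.98 = 26.63 m²
V₂ = Q/A₂ = 20.77/26.63 = 0.7801 m/s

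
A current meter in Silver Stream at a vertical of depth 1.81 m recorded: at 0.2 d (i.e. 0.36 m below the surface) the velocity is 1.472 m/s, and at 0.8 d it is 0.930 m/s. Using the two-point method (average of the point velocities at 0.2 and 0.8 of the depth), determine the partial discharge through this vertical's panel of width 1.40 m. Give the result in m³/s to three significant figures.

3.04 m³/s

v̄ = (1.472 + 0.930) / 2 = 1.201 m/s
q = v̄ × d × w = 1.201 × 1.81 × 1.40 = 3.043 m³/s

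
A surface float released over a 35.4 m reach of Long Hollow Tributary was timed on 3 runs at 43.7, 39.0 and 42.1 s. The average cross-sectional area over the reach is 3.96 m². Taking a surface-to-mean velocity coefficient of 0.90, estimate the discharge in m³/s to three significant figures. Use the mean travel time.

3.03 m³/s

t̄ = (43.7 + 39.0 + 42.1) / 3 = 41.6 s
v_surface = L / t̄ = 35.4 / 41.6 = 0.8510 m/s
v_mean = 0.90 × 0.8510 = 0.7659 m/s
Q = A × v_mean = 3.96 × 0.7659 = 3.033 m³/s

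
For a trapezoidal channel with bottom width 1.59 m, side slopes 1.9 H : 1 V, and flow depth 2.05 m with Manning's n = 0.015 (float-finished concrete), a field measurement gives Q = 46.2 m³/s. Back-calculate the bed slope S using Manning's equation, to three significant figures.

A = (b + z·y)·y = (1.59 + 1.9×2.05)×2.05 = 11.24 m²
P = b + 2y√(1+z²) = 1.59 + 2×2.05×√(1+1.9²) = 10.39 m
R = A/P = 11.24/10.39 = 1.082 m
S = (Q·n / (1·A·R^(2/3)))² = (46.2×0.015 / (1×11.24×1.054))² = 0.003420

0.00342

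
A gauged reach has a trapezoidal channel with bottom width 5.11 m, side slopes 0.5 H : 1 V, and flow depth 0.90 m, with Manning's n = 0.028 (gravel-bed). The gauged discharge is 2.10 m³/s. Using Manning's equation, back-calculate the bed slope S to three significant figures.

A = (b + z·y)·y = (5.11 + 0.5×0.90)×0.90 = 5.004 m²
P = b + 2y√(1+z²) = 5.11 + 2×0.90×√(1+0.5²) = 7.122 m
R = A/P = 5.004/7.122 = 0.7026 m
S = (Q·n / (1·A·R^(2/3)))² = (2.10×0.028 / (1×5.004×0.7903))² = 0.0002211

0.000221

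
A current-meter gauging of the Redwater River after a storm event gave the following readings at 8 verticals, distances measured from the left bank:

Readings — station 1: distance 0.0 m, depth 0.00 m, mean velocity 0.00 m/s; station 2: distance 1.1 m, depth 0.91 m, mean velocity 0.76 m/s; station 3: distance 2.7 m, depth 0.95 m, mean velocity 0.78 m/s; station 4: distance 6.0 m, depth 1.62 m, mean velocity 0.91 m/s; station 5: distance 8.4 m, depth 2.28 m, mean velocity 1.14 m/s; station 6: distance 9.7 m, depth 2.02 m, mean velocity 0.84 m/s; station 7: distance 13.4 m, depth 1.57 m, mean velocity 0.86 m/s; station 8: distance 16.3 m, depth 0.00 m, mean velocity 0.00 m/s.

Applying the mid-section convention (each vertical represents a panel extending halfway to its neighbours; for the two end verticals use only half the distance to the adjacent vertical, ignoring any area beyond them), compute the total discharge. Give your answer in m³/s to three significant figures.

w_2 = (2.7 − 0.0)/2 = 1.35 m; q_2 = 0.76 × 0.91 × 1.35 = 0.9337 m³/s
w_3 = (6.0 − 1.1)/2 = 2.45 m; q_3 = 0.78 × 0.95 × 2.45 = 1.815 m³/s
w_4 = (8.4 − 2.7)/2 = 2.85 m; q_4 = 0.91 × 1.62 × 2.85 = 4.201 m³/s
w_5 = (9.7 − 6.0)/2 = 1.85 m; q_5 = 1.14 × 2.28 × 1.85 = 4.809 m³/s
w_6 = (13.4 − 8.4)/2 = 2.5 m; q_6 = 0.84 × 2.02 × 2.5 = 4.242 m³/s
w_7 = (16.3 − 9.7)/2 = 3.3 m; q_7 = 0.86 × 1.57 × 3.3 = 4.456 m³/s
Stations 1, 8 contribute zero (depth or velocity is 0).
Q = Σ qᵢ = 20.46 m³/s

20.5 m³/s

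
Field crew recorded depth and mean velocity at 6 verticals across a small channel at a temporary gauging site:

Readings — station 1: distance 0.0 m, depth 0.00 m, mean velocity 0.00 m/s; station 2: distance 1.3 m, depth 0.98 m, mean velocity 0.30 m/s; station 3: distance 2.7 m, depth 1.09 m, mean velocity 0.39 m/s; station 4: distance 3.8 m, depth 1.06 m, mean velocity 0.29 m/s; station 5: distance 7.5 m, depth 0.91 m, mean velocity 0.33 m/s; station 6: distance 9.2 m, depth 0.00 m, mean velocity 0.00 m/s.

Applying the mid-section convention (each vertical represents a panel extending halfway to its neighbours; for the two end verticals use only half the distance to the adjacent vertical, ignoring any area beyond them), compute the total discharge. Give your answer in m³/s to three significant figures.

2.48 m³/s

w_2 = (2.7 − 0.0)/2 = 1.35 m; q_2 = 0.30 × 0.98 × 1.35 = 0.3969 m³/s
w_3 = (3.8 − 1.3)/2 = 1.25 m; q_3 = 0.39 × 1.09 × 1.25 = 0.5314 m³/s
w_4 = (7.5 − 2.7)/2 = 2.4 m; q_4 = 0.29 × 1.06 × 2.4 = 0.7378 m³/s
w_5 = (9.2 − 3.8)/2 = 2.7 m; q_5 = 0.33 × 0.91 × 2.7 = 0.8108 m³/s
Stations 1, 6 contribute zero (depth or velocity is 0).
Q = Σ qᵢ = 2.477 m³/s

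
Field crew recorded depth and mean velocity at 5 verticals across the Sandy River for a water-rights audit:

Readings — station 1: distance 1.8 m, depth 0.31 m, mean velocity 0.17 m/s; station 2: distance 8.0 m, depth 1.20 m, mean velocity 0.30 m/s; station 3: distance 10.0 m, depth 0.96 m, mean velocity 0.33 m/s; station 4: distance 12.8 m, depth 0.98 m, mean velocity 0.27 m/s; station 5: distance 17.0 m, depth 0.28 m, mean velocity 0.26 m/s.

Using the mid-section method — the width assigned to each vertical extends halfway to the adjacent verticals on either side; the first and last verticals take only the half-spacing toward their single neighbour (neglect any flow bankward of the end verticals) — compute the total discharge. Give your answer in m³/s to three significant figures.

w_1 = (8.0 − 1.8)/2 = 3.1 m; q_1 = 0.17 × 0.31 × 3.1 = 0.1634 m³/s
w_2 = (10.0 − 1.8)/2 = 4.1 m; q_2 = 0.30 × 1.20 × 4.1 = 1.476 m³/s
w_3 = (12.8 − 8.0)/2 = 2.4 m; q_3 = 0.33 × 0.96 × 2.4 = 0.7603 m³/s
w_4 = (17.0 − 10.0)/2 = 3.5 m; q_4 = 0.27 × 0.98 × 3.5 = 0.9261 m³/s
w_5 = (17.0 − 12.8)/2 = 2.1 m; q_5 = 0.26 × 0.28 × 2.1 = 0.1529 m³/s
Q = Σ qᵢ = 3.479 m³/s

3.48 m³/s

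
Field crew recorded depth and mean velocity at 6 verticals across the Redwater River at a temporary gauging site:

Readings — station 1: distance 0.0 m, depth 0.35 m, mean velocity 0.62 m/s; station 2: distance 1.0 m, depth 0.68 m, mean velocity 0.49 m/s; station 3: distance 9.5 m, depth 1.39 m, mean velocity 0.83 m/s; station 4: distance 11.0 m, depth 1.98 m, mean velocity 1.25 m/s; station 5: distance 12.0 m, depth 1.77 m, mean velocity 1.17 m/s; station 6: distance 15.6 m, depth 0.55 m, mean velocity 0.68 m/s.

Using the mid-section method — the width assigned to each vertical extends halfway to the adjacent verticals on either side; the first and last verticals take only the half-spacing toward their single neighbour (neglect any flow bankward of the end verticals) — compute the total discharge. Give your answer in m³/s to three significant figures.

16.0 m³/s

w_1 = (1.0 − 0.0)/2 = 0.5 m; q_1 = 0.62 × 0.35 × 0.5 = 0.1085 m³/s
w_2 = (9.5 − 0.0)/2 = 4.75 m; q_2 = 0.49 × 0.68 × 4.75 = 1.583 m³/s
w_3 = (11.0 − 1.0)/2 = 5 m; q_3 = 0.83 × 1.39 × 5 = 5.769 m³/s
w_4 = (12.0 − 9.5)/2 = 1.25 m; q_4 = 1.25 × 1.98 × 1.25 = 3.094 m³/s
w_5 = (15.6 − 11.0)/2 = 2.3 m; q_5 = 1.17 × 1.77 × 2.3 = 4.763 m³/s
w_6 = (15.6 − 12.0)/2 = 1.8 m; q_6 = 0.68 × 0.55 × 1.8 = 0.6732 m³/s
Q = Σ qᵢ = 15.99 m³/s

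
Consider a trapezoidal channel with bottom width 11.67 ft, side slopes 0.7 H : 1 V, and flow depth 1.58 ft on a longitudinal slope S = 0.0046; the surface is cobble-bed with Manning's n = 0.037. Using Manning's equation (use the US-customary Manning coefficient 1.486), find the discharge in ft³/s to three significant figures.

A = (b + z·y)·y = (11.67 + 0.7×1.58)×1.58 = 20.19 ft²
P = b + 2y√(1+z²) = 11.67 + 2×1.58×√(1+0.7²) = 15.53 ft
R = A/P = 20.19/15.53 = 1.300 ft
Q = (1.486/n)·A·R^(2/3)·S^(1/2) = (1.486/0.037) × 20.19 × 1.300^(2/3) × 0.0046^(1/2) = 65.50 ft³/s

65.5 ft³/s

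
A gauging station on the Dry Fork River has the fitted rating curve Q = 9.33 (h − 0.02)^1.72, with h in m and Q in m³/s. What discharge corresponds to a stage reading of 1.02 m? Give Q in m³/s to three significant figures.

Q = 9.33 × (1.02 − 0.02)^1.72 = 9.33 × 1^1.72 = 9.330 m³/s

9.33 m³/s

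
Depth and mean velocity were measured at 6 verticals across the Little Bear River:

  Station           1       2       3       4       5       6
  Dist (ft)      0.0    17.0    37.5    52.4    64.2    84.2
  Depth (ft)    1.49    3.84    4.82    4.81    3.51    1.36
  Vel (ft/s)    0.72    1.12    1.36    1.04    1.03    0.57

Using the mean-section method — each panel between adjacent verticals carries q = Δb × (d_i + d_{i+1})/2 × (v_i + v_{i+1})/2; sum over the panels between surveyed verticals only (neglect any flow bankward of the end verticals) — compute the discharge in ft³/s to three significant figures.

328 ft³/s

Panel 1-2: Δb = 17 ft, d̄ = (1.49+3.84)/2 = 2.665, v̄ = (0.72+1.12)/2 = 0.92 → q = 17×2.665×0.92 = 41.68 ft³/s
Panel 2-3: Δb = 20.5 ft, d̄ = (3.84+4.82)/2 = 4.33, v̄ = (1.12+1.36)/2 = 1.24 → q = 20.5×4.33×1.24 = 110.1 ft³/s
Panel 3-4: Δb = 14.9 ft, d̄ = (4.82+4.81)/2 = 4.815, v̄ = (1.36+1.04)/2 = 1.2 → q = 14.9×4.815×1.2 = 86.09 ft³/s
Panel 4-5: Δb = 11.8 ft, d̄ = (4.81+3.51)/2 = 4.16, v̄ = (1.04+1.03)/2 = 1.035 → q = 11.8×4.16×1.035 = 50.81 ft³/s
Panel 5-6: Δb = 20 ft, d̄ = (3.51+1.36)/2 = 2.435, v̄ = (1.03+0.57)/2 = 0.8 → q = 20×2.435×0.8 = 38.96 ft³/s
Q = Σ q = 327.6 ft³/s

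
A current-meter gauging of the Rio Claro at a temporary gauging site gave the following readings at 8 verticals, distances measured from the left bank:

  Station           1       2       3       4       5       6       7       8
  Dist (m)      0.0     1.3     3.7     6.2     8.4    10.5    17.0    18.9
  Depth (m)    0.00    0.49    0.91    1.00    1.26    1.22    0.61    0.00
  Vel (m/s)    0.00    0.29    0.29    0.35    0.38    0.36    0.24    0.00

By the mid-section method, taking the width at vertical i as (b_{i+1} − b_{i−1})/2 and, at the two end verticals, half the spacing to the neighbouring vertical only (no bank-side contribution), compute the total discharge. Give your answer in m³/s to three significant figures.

5.26 m³/s

w_2 = (3.7 − 0.0)/2 = 1.85 m; q_2 = 0.29 × 0.49 × 1.85 = 0.2629 m³/s
w_3 = (6.2 − 1.3)/2 = 2.45 m; q_3 = 0.29 × 0.91 × 2.45 = 0.6466 m³/s
w_4 = (8.4 − 3.7)/2 = 2.35 m; q_4 = 0.35 × 1.00 × 2.35 = 0.8225 m³/s
w_5 = (10.5 − 6.2)/2 = 2.15 m; q_5 = 0.38 × 1.26 × 2.15 = 1.029 m³/s
w_6 = (17.0 − 8.4)/2 = 4.3 m; q_6 = 0.36 × 1.22 × 4.3 = 1.889 m³/s
w_7 = (18.9 − 10.5)/2 = 4.2 m; q_7 = 0.24 × 0.61 × 4.2 = 0.6149 m³/s
Stations 1, 8 contribute zero (depth or velocity is 0).
Q = Σ qᵢ = 5.265 m³/s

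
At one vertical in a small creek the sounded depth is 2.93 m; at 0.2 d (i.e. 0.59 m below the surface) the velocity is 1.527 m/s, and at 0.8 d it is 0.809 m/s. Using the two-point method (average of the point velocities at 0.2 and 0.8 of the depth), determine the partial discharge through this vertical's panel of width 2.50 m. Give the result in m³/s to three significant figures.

v̄ = (1.527 + 0.809) / 2 = 1.168 m/s
q = v̄ × d × w = 1.168 × 2.93 × 2.50 = 8.556 m³/s

8.56 m³/s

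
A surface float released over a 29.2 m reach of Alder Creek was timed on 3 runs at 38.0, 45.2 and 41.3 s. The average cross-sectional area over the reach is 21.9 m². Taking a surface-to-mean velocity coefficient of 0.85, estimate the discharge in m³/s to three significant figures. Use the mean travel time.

t̄ = (38.0 + 45.2 + 41.3) / 3 = 41.5 s
v_surface = L / t̄ = 29.2 / 41.5 = 0.7036 m/s
v_mean = 0.85 × 0.7036 = 0.5981 m/s
Q = A × v_mean = 21.9 × 0.5981 = 13.10 m³/s

13.1 m³/s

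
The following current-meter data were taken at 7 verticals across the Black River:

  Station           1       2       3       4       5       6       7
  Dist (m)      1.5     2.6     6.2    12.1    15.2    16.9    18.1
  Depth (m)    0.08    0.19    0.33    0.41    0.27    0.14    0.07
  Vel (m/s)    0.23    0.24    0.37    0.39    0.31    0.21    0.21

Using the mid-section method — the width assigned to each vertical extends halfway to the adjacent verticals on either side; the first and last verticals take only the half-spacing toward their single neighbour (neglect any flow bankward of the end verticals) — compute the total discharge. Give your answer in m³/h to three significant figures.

w_1 = (2.6 − 1.5)/2 = 0.55 m; q_1 = 0.23 × 0.08 × 0.55 = 0.01012 m³/s
w_2 = (6.2 − 1.5)/2 = 2.35 m; q_2 = 0.24 × 0.19 × 2.35 = 0.1072 m³/s
w_3 = (12.1 − 2.6)/2 = 4.75 m; q_3 = 0.37 × 0.33 × 4.75 = 0.5800 m³/s
w_4 = (15.2 − 6.2)/2 = 4.5 m; q_4 = 0.39 × 0.41 × 4.5 = 0.7196 m³/s
w_5 = (16.9 − 12.1)/2 = 2.4 m; q_5 = 0.31 × 0.27 × 2.4 = 0.2009 m³/s
w_6 = (18.1 − 15.2)/2 = 1.45 m; q_6 = 0.21 × 0.14 × 1.45 = 0.04263 m³/s
w_7 = (18.1 − 16.9)/2 = 0.6 m; q_7 = 0.21 × 0.07 × 0.6 = 0.008820 m³/s
Q = Σ qᵢ = 1.669 m³/s
= 1.669 × 3600 = 6009 m³/h

6010 m³/h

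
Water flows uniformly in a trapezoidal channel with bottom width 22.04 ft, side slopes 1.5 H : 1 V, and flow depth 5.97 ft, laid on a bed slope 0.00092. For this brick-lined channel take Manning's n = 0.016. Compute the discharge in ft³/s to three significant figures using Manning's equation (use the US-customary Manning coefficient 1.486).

1370 ft³/s

A = (b + z·y)·y = (22.04 + 1.5×5.97)×5.97 = 185.0 ft²
P = b + 2y√(1+z²) = 22.04 + 2×5.97×√(1+1.5²) = 43.57 ft
R = A/P = 185.0/43.57 = 4.247 ft
Q = (1.486/n)·A·R^(2/3)·S^(1/2) = (1.486/0.016) × 185.0 × 4.247^(2/3) × 0.00092^(1/2) = 1367 ft³/s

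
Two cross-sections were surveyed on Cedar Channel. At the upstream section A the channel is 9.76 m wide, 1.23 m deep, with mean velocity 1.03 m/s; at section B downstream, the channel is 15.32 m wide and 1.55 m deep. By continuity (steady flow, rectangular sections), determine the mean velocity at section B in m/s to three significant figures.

0.521 m/s

Q = A₁V₁ = (9.76×1.23) × 1.03 = 12.36 m³/s
A₂ = 15.32 × 1.55 = 23.75 m²
V₂ = Q/A₂ = 12.36/23.75 = 0.5207 m/s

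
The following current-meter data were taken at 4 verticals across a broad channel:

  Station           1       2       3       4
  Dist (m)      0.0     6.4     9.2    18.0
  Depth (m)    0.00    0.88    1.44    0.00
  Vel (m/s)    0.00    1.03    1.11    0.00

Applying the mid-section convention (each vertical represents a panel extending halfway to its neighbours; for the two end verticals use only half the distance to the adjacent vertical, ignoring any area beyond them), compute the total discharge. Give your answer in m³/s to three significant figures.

13.4 m³/s

w_2 = (9.2 − 0.0)/2 = 4.6 m; q_2 = 1.03 × 0.88 × 4.6 = 4.169 m³/s
w_3 = (18.0 − 6.4)/2 = 5.8 m; q_3 = 1.11 × 1.44 × 5.8 = 9.271 m³/s
Stations 1, 4 contribute zero (depth or velocity is 0).
Q = Σ qᵢ = 13.44 m³/s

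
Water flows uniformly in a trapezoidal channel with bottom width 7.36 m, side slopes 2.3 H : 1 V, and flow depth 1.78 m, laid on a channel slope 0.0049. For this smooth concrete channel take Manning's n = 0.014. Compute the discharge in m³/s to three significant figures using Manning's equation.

118 m³/s

A = (b + z·y)·y = (7.36 + 2.3×1.78)×1.78 = 20.39 m²
P = b + 2y√(1+z²) = 7.36 + 2×1.78×√(1+2.3²) = 16.29 m
R = A/P = 20.39/16.29 = 1.252 m
Q = (1/n)·A·R^(2/3)·S^(1/2) = (1/0.014) × 20.39 × 1.252^(2/3) × 0.0049^(1/2) = 118.4 m³/s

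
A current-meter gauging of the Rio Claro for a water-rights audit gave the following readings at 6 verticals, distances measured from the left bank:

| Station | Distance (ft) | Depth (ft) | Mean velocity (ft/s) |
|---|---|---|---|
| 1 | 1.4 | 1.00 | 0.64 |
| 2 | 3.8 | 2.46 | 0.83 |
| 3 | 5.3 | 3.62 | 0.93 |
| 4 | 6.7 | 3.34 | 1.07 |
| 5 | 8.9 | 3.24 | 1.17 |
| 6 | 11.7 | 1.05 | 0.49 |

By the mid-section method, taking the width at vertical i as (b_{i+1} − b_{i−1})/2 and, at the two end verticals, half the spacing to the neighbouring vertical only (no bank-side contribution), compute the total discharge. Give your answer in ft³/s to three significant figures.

w_1 = (3.8 − 1.4)/2 = 1.2 ft; q_1 = 0.64 × 1.00 × 1.2 = 0.7680 ft³/s
w_2 = (5.3 − 1.4)/2 = 1.95 ft; q_2 = 0.83 × 2.46 × 1.95 = 3.982 ft³/s
w_3 = (6.7 − 3.8)/2 = 1.45 ft; q_3 = 0.93 × 3.62 × 1.45 = 4.882 ft³/s
w_4 = (8.9 − 5.3)/2 = 1.8 ft; q_4 = 1.07 × 3.34 × 1.8 = 6.433 ft³/s
w_5 = (11.7 − 6.7)/2 = 2.5 ft; q_5 = 1.17 × 3.24 × 2.5 = 9.477 ft³/s
w_6 = (11.7 − 8.9)/2 = 1.4 ft; q_6 = 0.49 × 1.05 × 1.4 = 0.7203 ft³/s
Q = Σ qᵢ = 26.26 ft³/s

26.3 ft³/s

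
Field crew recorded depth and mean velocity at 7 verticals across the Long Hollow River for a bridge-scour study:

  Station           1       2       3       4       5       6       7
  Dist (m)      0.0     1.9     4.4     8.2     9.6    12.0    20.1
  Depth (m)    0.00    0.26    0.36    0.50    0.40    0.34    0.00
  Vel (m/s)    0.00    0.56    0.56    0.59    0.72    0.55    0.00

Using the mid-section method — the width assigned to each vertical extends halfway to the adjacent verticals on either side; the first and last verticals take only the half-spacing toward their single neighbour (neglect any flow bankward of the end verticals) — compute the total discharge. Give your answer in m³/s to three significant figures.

w_2 = (4.4 − 0.0)/2 = 2.2 m; q_2 = 0.56 × 0.26 × 2.2 = 0.3203 m³/s
w_3 = (8.2 − 1.9)/2 = 3.15 m; q_3 = 0.56 × 0.36 × 3.15 = 0.6350 m³/s
w_4 = (9.6 − 4.4)/2 = 2.6 m; q_4 = 0.59 × 0.50 × 2.6 = 0.7670 m³/s
w_5 = (12.0 − 8.2)/2 = 1.9 m; q_5 = 0.72 × 0.40 × 1.9 = 0.5472 m³/s
w_6 = (20.1 − 9.6)/2 = 5.25 m; q_6 = 0.55 × 0.34 × 5.25 = 0.9818 m³/s
Stations 1, 7 contribute zero (depth or velocity is 0).
Q = Σ qᵢ = 3.251 m³/s

3.25 m³/s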